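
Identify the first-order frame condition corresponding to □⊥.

emptiness of R: ∀x ∀y ¬Rxy

□⊥ is valid iff no world has any successor (otherwise □⊥ fails at any world with one).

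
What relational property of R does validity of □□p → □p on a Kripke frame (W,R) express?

Suppose □□p→□p is valid. Take Rxy and set V(p)={w : xR²w}. Then □□p at x, so □p at x, so p at y, i.e. ∃z(Rxz∧Rzy).
Conversely, any frame satisfying ∀x ∀y (Rxy → ∃z (Rxz ∧ Rzy)) validates the schema.
So the correspondent is density.

density: ∀x ∀y (Rxy → ∃z (Rxz ∧ Rzy))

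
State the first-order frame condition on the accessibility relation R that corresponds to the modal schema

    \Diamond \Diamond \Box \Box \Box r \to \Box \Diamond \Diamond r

\forall x \forall y \forall z ((x R^2 y \wedge xRz) \to \exists w (y R^3 w \wedge z R^2 w))

This is a Sahlqvist (Geach-type) schema ◇^2□^3r → □^1◇^2r.
Minimal-valuation argument: fix x; take any y with xR^2y and any z with xR^1z. Set V(r) to the set of worlds R-reachable from y in exactly 3 steps. Then □^3r holds at y, so the antecedent holds at x; validity forces ◇^2r at z, giving a w with zR^2w and yR^3w.
First-order correspondent: \forall x \forall y \forall z ((x R^2 y \wedge xRz) \to \exists w (y R^3 w \wedge z R^2 w)).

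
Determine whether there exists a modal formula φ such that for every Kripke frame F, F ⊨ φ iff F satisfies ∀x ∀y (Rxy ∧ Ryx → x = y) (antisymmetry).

Modal frame validity is preserved under surjective bounded morphisms.
The 4-cycle (worlds s,t,u,v with s→t→u→v→s) is antisymmetric. Sending even-indexed worlds to s and odd-indexed worlds to t is a surjective bounded morphism onto the two-world frame with s↔t, which is not antisymmetric.
Hence antisymmetry is not modally definable.

Not modally definable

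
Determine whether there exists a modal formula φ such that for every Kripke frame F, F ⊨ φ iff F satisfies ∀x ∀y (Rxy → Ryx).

Yes, by p → □◇p

This is a Sahlqvist condition; the B axiom p → □◇p defines it.
Suppose p→□◇p is valid. Take Rxy and set V(p)={x}. Then p at x, so □◇p at x, so ◇p at y, so some z with Ryz has p; z=x, i.e. Ryx.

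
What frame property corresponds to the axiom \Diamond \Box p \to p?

symmetry: \forall x \forall y (Rxy \to Ryx)

Replacing p by ¬p and contraposing gives the equivalent schema p → □◇p.
Suppose p→□◇p is valid. Take Rxy and set V(p)={x}. Then p at x, so □◇p at x, so ◇p at y, so some z with Ryz has p; z=x, i.e. Ryx.
Conversely, on a frame with symmetry the schema holds at every world under every valuation.
So the correspondent is symmetry.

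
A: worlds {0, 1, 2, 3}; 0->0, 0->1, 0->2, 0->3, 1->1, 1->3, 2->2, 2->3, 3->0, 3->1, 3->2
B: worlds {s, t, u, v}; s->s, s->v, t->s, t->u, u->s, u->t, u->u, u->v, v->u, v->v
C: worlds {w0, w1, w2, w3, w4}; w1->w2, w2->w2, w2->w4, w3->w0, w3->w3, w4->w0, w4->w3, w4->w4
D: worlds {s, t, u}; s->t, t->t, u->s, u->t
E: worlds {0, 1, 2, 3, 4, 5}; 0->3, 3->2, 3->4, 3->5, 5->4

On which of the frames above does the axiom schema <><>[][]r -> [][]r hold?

A, D

This is the axiom for a generalized confluence (Geach) condition; its first-order frame correspondent is forall x forall y forall z ((x R^2 y & x R^2 z) -> exists w (y R^2 w & z = w)).
A: satisfies the condition.
B: fails — tR²s, tR²t but no w with sR²w and t=w.
C: fails — w1R²w4, w1R²w2 but no w with w4R²w and w2=w.
D: satisfies the condition.
E: fails — 0R²2, 0R²2 but no w with 2R²w and 2=w.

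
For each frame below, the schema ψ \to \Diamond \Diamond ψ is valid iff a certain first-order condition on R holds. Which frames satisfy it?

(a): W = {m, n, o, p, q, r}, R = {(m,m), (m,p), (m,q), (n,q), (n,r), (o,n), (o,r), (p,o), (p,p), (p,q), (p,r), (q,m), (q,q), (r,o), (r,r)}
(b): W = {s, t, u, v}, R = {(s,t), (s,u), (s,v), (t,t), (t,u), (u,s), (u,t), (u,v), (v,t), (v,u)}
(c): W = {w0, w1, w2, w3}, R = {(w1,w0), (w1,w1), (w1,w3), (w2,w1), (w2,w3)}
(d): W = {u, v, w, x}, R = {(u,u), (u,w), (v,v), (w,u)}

(b)

Frame correspondent (Sahlqvist): \forall x \exists w (x = w \wedge x R^2 w) — i.e. a generalized confluence (Geach) condition.
(a): fails — at n but no w with n=w and nR²w.
(b): ✓.
(c): fails — at w0 but no w with w0=w and w0R²w.
(d): fails — at x but no t with x=t and xR²t.
Valid on: (b).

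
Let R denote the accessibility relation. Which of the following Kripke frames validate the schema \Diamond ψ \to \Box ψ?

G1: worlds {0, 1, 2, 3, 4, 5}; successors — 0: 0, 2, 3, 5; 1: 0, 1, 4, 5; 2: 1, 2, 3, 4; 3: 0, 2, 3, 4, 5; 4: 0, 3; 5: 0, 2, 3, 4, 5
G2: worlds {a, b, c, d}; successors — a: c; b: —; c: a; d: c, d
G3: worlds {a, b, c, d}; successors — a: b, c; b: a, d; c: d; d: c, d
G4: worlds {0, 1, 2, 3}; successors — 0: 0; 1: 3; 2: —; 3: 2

Frame correspondent (Sahlqvist): \forall x \forall y \forall z (Rxy \wedge Rxz \to y = z) — i.e. partial functionality.
G1: fails — 0 sees both 0 and 2.
G2: fails — d sees both c and d.
G3: fails — a sees both b and c.
G4: ✓.

G4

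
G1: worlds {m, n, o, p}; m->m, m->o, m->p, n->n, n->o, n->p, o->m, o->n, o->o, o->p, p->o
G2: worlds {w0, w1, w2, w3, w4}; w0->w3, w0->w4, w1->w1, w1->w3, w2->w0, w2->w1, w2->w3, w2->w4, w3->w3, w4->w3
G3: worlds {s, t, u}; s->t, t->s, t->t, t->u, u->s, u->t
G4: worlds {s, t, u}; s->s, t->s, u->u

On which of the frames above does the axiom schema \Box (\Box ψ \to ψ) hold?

G4

Frame correspondent (Sahlqvist): \forall x \forall y (Rxy \to Ryy) — i.e. shift-reflexivity.
G1: fails — Rop but not Rpp.
G2: fails — Rw0w4 but not Rw4w4.
G3: fails — Rus but not Rss.
G4: holds.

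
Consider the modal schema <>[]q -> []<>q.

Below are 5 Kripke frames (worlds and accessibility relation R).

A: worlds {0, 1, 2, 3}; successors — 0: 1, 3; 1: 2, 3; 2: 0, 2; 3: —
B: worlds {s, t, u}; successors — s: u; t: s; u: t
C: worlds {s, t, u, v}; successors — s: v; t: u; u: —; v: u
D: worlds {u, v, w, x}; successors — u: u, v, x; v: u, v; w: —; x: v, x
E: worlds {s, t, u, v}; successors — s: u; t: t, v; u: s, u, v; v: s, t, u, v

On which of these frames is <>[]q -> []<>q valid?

B, D

Frame correspondent (Sahlqvist): forall x forall y forall z (Rxy & Rxz -> exists w (Ryw & Rzw)) — i.e. convergence.
A: fails — R01 and R03 but 1 and 3 have no common successor.
B: ✓.
C: fails — Rtu and Rtu but u and u have no common successor.
D: ✓.
E: fails — Rvt and Rvs but t and s have no common successor.
Valid on: B, D.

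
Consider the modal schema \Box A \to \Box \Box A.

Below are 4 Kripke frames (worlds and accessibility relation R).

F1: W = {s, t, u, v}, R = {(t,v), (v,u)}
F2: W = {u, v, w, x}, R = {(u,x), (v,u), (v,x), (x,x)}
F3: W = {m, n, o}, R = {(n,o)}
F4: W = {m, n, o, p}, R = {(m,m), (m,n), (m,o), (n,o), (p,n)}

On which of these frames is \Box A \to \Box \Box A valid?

F2, F3

Frame correspondent (Sahlqvist): \forall x \forall y \forall z (Rxy \wedge Ryz \to Rxz) — i.e. transitivity.
F1: fails — Rtv and Rvu but not Rtu.
F2: satisfies the condition.
F3: satisfies the condition.
F4: fails — Rpn and Rno but not Rpo.
Valid on: F2, F3.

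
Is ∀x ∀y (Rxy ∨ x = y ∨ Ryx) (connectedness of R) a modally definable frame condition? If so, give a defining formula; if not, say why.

Any modally definable frame class is closed under disjoint unions.
Take 4 disjoint single-world reflexive frames: each is trivially connected, but their disjoint union has 4 worlds with no edge between distinct components, so it is not connected.
So the class is not modally definable.

No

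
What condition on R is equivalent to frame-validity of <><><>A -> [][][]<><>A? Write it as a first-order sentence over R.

forall x forall y forall z ((x R^3 y & x R^3 z) -> exists w (y = w & z R^2 w))

This is a Sahlqvist (Geach-type) schema ◇^3□^0A → □^3◇^2A.
Minimal-valuation argument: fix x; take any y with xR^3y and any z with xR^3z. Set V(A) to the set of worlds R-reachable from y in exactly 0 steps. Then □^0A holds at y, so the antecedent holds at x; validity forces ◇^2A at z, giving a w with zR^2w and yR^0w.
First-order correspondent: forall x forall y forall z ((x R^3 y & x R^3 z) -> exists w (y = w & z R^2 w)).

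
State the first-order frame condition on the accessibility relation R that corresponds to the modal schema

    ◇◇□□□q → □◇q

∀x ∀y ∀z ((xR²y ∧ xRz) → ∃w (yR³w ∧ zRw))

This is a Sahlqvist (Geach-type) schema ◇^2□^3q → □^1◇^1q.
Minimal-valuation argument: fix x; take any y with xR^2y and any z with xR^1z. Set V(q) to the set of worlds R-reachable from y in exactly 3 steps. Then □^3q holds at y, so the antecedent holds at x; validity forces ◇^1q at z, giving a w with zR^1w and yR^3w.
First-order correspondent: ∀x ∀y ∀z ((xR²y ∧ xRz) → ∃w (yR³w ∧ zRw)).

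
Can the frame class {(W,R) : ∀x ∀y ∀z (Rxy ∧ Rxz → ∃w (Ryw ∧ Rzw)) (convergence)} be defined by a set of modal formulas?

Definable; ◇□q → □◇q defines it

This is a Sahlqvist condition; the .2 axiom ◇□q → □◇q defines it.
Suppose ◇□q→□◇q is valid. Take Rxy, Rxz and set V(q)={w : Ryw}. Then □q at y so ◇□q at x, so □◇q at x, so ◇q at z, giving w with Rzw and Ryw.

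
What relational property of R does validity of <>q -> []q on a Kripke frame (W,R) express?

Suppose ◇q→□q is valid. Take Rxy, Rxz and set V(q)={y}. Then ◇q at x, so □q at x, so q at z, i.e. z=y.

Partial functionality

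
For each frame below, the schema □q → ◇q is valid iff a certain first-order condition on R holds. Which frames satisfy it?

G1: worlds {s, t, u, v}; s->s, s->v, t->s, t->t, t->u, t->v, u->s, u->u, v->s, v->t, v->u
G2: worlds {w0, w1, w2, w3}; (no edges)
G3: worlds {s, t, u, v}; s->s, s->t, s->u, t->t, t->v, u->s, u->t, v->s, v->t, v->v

G1, G3

The schema corresponds to seriality: ∀x ∃y Rxy.
G1: ✓.
G2: fails — world w0 has no successor.
G3: ✓.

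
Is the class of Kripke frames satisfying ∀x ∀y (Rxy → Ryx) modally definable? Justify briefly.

The condition is symmetry. A defining modal formula is q → □◇q.

Definable; q → □◇q defines it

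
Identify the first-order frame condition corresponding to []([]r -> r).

Suppose □(□r→r) is valid. Take Rxy and set V(r)={w : Ryw}. Then at y, □r holds; since □(□r→r) at x, □r→r at y, so r at y, i.e. Ryy.
Conversely, on a frame with shift-reflexivity the schema holds at every world under every valuation.
Frame condition: forall x forall y (Rxy -> Ryy).

shift-reflexivity: forall x forall y (Rxy -> Ryy)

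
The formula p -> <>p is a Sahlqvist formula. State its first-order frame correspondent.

Reflexivity

Equivalently (dual form): □p → p.
Suppose □p→p is valid. At any x set V(p)={w : Rxw}. Then □p holds at x, so p holds at x, i.e. Rxx.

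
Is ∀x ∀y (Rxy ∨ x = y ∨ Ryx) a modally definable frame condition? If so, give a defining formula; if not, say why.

Any modally definable frame class is closed under disjoint unions.
Take 4 disjoint single-world reflexive frames: each is trivially connected, but their disjoint union has 4 worlds with no edge between distinct components, so it is not connected.
So no modal formula (or set of formulas) defines exactly the connected frames.

Not definable by any modal formula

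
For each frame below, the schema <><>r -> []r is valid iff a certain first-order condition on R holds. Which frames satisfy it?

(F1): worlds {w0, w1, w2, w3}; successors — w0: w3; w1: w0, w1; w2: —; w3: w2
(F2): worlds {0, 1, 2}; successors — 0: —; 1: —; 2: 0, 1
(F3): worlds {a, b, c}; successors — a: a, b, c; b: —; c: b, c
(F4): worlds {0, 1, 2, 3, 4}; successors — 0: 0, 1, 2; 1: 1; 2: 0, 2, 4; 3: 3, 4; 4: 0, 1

(F2)

The schema corresponds to a generalized confluence (Geach) condition: forall x forall y forall z ((x R^2 y & xRz) -> exists w (y = w & z = w)).
(F1): fails — w0R²w2, w0Rw3 but w2 ≠ w3.
(F2): condition met.
(F3): fails — aR²a, aRb but a ≠ b.
(F4): fails — 0R²0, 0R1 but 0 ≠ 1.
Valid on: (F2).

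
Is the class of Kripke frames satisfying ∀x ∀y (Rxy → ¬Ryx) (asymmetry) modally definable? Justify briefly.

Modal frame validity is preserved under surjective bounded morphisms.
The 3-cycle (worlds 0,1,2 with 0→1→2→0) is asymmetric. Mapping every world to a single reflexive point • is a surjective bounded morphism, and the reflexive point is not asymmetric (R•• but asymmetry requires ¬R••).
Hence asymmetry is not modally definable.

No — not modally definable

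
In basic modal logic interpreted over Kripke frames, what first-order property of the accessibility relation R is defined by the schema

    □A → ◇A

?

Seriality

Suppose □A→◇A is valid. At any x set V(A)=W. Then □A at x, so ◇A at x, so x has a successor.
Conversely, any frame satisfying ∀x ∃y Rxy validates the schema.
Frame condition: ∀x ∃y Rxy.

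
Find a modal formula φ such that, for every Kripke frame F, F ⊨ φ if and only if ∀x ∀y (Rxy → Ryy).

A defining formula is □(□p → p) (the T□ axiom).

□(□p → p)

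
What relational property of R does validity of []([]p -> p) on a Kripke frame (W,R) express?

Suppose □(□p→p) is valid. Take Rxy and set V(p)={w : Ryw}. Then at y, □p holds; since □(□p→p) at x, □p→p at y, so p at y, i.e. Ryy.

shift-reflexivity: forall x forall y (Rxy -> Ryy)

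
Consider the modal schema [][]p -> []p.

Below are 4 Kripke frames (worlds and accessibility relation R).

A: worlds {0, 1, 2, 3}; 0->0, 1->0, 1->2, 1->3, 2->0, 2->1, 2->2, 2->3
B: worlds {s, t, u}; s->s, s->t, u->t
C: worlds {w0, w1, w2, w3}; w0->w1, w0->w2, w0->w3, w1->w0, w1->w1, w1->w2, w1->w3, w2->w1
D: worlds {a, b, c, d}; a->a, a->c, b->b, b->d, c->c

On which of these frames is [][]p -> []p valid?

The schema corresponds to density: forall x forall y (Rxy -> exists z (Rxz & Rzy)).
A: condition met.
B: fails — Rut but no z with Ruz and Rzt.
C: condition met.
D: condition met.

A, C, D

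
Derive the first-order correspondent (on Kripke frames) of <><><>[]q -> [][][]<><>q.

This is a Sahlqvist (Geach-type) schema ◇^3□^1q → □^3◇^2q.
First-order correspondent: forall x forall y forall z ((x R^3 y & x R^3 z) -> exists w (yRw & z R^2 w)).

forall x forall y forall z ((x R^3 y & x R^3 z) -> exists w (yRw & z R^2 w))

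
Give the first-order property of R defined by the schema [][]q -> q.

forall x exists w (x R^2 w & x = w)

This is a Sahlqvist (Geach-type) schema ◇^0□^2q → □^0◇^0q.
First-order correspondent: forall x exists w (x R^2 w & x = w).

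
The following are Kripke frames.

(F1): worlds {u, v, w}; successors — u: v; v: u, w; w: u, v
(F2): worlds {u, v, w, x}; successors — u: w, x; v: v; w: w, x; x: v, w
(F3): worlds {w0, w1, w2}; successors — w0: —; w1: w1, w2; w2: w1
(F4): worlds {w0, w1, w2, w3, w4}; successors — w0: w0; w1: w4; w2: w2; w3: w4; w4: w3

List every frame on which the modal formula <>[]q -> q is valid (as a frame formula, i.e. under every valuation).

This is the axiom for symmetry; its first-order frame correspondent is forall x forall y (Rxy -> Ryx).
(F1): fails — Rwu but not Ruw.
(F2): fails — Ruw but not Rwu.
(F3): satisfies the condition.
(F4): fails — Rw1w4 but not Rw4w1.
Valid on: (F3).

(F3)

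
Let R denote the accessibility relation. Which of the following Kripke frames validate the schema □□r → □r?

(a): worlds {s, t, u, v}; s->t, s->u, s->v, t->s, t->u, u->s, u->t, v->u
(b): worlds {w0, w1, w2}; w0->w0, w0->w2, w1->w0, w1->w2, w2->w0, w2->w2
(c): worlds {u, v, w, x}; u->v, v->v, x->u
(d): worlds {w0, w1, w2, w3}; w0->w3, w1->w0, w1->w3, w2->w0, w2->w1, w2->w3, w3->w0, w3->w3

Frame correspondent (Sahlqvist): ∀x ∀y (Rxy → ∃z (Rxz ∧ Rzy)) — i.e. density.
(a): fails — Rvu but no z with Rvz and Rzu.
(b): condition met.
(c): fails — Rxu but no z with Rxz and Rzu.
(d): fails — Rw2w1 but no z with Rw2z and Rzw1.

(b)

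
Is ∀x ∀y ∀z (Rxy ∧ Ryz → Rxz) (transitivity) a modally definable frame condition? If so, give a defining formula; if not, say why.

The condition is transitivity. A defining modal formula is □r → □□r.
Suppose □r→□□r is valid. Take Rxy, Ryz and set V(r)={w : Rxw}. Then □r at x, so □□r at x, so □r at y, so r at z, i.e. Rxz.

Yes, by □r → □□r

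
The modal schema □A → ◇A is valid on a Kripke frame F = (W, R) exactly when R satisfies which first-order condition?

Suppose □A→◇A is valid. At any x set V(A)=W. Then □A at x, so ◇A at x, so x has a successor.
Conversely, on a frame with seriality the schema holds at every world under every valuation.
So the correspondent is seriality.

Seriality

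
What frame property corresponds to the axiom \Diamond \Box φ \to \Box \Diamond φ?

This is the .2 axiom.
Its frame correspondent is convergence — \forall x \forall y \forall z (Rxy \wedge Rxz \to \exists w (Ryw \wedge Rzw)).

convergence: \forall x \forall y \forall z (Rxy \wedge Rxz \to \exists w (Ryw \wedge Rzw))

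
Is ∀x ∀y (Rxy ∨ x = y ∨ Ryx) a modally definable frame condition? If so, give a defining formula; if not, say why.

No — not modally definable

Any modally definable frame class is closed under disjoint unions.
Take 3 disjoint single-world reflexive frames: each is trivially connected, but their disjoint union has 3 worlds with no edge between distinct components, so it is not connected.
So the class is not modally definable.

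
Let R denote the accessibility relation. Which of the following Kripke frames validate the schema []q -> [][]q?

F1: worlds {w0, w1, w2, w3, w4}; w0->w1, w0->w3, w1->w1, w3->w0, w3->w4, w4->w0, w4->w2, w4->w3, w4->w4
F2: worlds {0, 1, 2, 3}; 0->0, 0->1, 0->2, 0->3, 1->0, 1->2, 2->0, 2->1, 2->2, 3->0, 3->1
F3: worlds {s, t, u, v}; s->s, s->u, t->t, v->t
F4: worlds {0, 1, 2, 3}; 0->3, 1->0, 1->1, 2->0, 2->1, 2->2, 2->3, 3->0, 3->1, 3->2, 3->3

F3

This is the axiom for transitivity; its first-order frame correspondent is forall x forall y forall z (Rxy & Ryz -> Rxz).
F1: fails — Rw3w0 and Rw0w1 but not Rw3w1.
F2: fails — R10 and R01 but not R11.
F3: satisfies the condition.
F4: fails — R10 and R03 but not R13.
Valid on: F3.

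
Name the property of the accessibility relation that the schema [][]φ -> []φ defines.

density

Suppose □□φ→□φ is valid. Take Rxy and set V(φ)={w : xR²w}. Then □□φ at x, so □φ at x, so φ at y, i.e. ∃z(Rxz∧Rzy).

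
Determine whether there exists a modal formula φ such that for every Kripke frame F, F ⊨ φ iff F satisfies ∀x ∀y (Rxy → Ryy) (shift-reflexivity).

Definable; □(□r → r) defines it

This is a Sahlqvist condition; the T□ axiom □(□r → r) defines it.
Suppose □(□r→r) is valid. Take Rxy and set V(r)={w : Ryw}. Then at y, □r holds; since □(□r→r) at x, □r→r at y, so r at y, i.e. Ryy.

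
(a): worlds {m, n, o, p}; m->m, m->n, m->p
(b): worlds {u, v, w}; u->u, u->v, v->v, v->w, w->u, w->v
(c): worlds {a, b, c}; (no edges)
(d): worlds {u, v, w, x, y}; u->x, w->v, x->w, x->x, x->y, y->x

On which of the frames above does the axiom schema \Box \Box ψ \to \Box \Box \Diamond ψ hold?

(b), (c)

This is the axiom for a generalized confluence (Geach) condition; its first-order frame correspondent is \forall x \forall z (x R^2 z \to \exists w (x R^2 w \wedge zRw)).
(a): fails — mR²n but no w with mR²w and nRw.
(b): holds.
(c): holds.
(d): fails — uR²w but no t with uR²t and wRt.
Valid on: (b), (c).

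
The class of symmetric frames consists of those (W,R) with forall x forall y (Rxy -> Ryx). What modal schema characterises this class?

p → □◇p

A defining formula is p → □◇p (the B axiom).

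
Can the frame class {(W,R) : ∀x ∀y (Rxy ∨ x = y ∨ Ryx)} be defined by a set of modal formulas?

If a class were modally definable it would be closed under disjoint unions (Goldblatt–Thomason).
Take 2 disjoint single-world reflexive frames: each is trivially connected, but their disjoint union has 2 worlds with no edge between distinct components, so it is not connected.
So the class is not modally definable.

Not modally definable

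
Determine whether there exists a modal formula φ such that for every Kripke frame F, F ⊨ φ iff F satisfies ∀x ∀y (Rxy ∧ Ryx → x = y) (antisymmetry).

Modal frame validity is preserved under surjective bounded morphisms.
The 6-cycle (worlds 0,1,2,3,4,5 with 0→1→2→3→4→5→0) is antisymmetric. Sending even-indexed worlds to • and odd-indexed worlds to ∘ is a surjective bounded morphism onto the two-world frame with •↔∘, which is not antisymmetric.
So no modal formula (or set of formulas) defines exactly the antisymmetric frames.

Not definable by any modal formula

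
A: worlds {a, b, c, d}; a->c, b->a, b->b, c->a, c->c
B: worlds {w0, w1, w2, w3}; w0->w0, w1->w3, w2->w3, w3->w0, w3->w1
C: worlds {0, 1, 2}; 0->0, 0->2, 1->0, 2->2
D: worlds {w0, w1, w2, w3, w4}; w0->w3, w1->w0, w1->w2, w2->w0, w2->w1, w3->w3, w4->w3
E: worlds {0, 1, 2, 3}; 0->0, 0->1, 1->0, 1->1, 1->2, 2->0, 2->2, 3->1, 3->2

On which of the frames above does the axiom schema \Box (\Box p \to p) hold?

C, E

The schema corresponds to shift-reflexivity: \forall x \forall y (Rxy \to Ryy).
A: fails — Rba but not Raa.
B: fails — Rw3w1 but not Rw1w1.
C: ✓.
D: fails — Rw1w2 but not Rw2w2.
E: ✓.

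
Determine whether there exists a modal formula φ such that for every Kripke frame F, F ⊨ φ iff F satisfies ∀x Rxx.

Definable; □q → q defines it

Yes: it is reflexivity, defined by the T schema □q → q.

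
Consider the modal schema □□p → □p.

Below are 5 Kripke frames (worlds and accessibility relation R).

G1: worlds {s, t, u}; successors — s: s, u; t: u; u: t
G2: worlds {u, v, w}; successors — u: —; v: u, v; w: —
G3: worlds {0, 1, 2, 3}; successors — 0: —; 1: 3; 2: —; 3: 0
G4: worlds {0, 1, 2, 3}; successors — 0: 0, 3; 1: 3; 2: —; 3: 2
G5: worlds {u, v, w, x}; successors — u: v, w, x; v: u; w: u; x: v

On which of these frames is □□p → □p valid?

This is the axiom for density; its first-order frame correspondent is ∀x ∀y (Rxy → ∃z (Rxz ∧ Rzy)).
G1: fails — Rut but no z with Ruz and Rzt.
G2: condition met.
G3: fails — R30 but no z with R3z and Rz0.
G4: fails — R32 but no z with R3z and Rz2.
G5: fails — Ruw but no z with Ruz and Rzw.

G2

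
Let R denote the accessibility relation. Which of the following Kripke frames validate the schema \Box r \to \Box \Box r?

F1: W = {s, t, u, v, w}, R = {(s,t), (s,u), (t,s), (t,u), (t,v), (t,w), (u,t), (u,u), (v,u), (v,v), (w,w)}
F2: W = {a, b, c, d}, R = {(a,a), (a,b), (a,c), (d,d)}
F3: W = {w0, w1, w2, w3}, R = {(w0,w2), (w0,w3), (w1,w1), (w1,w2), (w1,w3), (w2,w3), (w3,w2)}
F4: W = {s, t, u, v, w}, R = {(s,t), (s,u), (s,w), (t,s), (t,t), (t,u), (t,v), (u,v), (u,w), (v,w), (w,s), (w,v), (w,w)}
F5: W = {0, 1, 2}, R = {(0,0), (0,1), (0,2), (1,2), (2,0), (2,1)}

F2

This is the axiom for transitivity; its first-order frame correspondent is \forall x \forall y \forall z (Rxy \wedge Ryz \to Rxz).
F1: fails — Rut and Rtv but not Ruv.
F2: holds.
F3: fails — Rw3w2 and Rw2w3 but not Rw3w3.
F4: fails — Rtv and Rvw but not Rtw.
F5: fails — R12 and R20 but not R10.
Valid on: F2.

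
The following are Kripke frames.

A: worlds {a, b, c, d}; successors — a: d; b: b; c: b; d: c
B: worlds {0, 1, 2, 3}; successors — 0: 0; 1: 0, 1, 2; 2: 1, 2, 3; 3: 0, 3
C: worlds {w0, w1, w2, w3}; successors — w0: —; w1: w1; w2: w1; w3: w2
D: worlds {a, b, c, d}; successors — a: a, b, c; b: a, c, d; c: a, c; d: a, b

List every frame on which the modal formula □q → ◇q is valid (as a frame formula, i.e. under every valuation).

This is the axiom for seriality; its first-order frame correspondent is ∀x ∃y Rxy.
A: ✓.
B: ✓.
C: fails — world w0 has no successor.
D: ✓.
Valid on: A, B, D.

A, B, D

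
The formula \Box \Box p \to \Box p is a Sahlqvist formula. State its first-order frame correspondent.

Suppose □□p→□p is valid. Take Rxy and set V(p)={w : xR²w}. Then □□p at x, so □p at x, so p at y, i.e. ∃z(Rxz∧Rzy).
Conversely, on a frame with density the schema holds at every world under every valuation.
So the correspondent is density.

density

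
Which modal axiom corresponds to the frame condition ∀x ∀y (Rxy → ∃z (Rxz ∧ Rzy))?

□□s → □s

A defining formula is □□s → □s (the C4 axiom).
Suppose □□s→□s is valid. Take Rxy and set V(s)={w : xR²w}. Then □□s at x, so □s at x, so s at y, i.e. ∃z(Rxz∧Rzy).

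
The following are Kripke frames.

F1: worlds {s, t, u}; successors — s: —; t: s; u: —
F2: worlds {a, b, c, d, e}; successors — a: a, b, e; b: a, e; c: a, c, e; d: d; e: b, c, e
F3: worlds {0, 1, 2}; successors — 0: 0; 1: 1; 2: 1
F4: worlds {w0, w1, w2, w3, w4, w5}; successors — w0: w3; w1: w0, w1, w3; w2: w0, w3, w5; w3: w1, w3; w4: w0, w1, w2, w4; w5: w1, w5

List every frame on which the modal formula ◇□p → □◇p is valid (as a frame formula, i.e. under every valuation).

F2, F3

Frame correspondent (Sahlqvist): ∀x ∀y ∀z (Rxy ∧ Rxz → ∃w (Ryw ∧ Rzw)) — i.e. convergence.
F1: fails — Rts and Rts but s and s have no common successor.
F2: ✓.
F3: ✓.
F4: fails — Rw2w0 and Rw2w5 but w0 and w5 have no common successor.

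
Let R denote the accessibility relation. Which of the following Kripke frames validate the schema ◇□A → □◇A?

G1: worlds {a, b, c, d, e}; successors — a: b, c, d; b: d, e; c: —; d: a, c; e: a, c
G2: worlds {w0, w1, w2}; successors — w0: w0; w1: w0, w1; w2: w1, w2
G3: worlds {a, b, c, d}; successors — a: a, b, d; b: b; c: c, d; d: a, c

Frame correspondent (Sahlqvist): ∀x ∀y ∀z (Rxy ∧ Rxz → ∃w (Ryw ∧ Rzw)) — i.e. convergence.
G1: fails — Rab and Rac but b and c have no common successor.
G2: ✓.
G3: fails — Rab and Rad but b and d have no common successor.
Valid on: G2.

G2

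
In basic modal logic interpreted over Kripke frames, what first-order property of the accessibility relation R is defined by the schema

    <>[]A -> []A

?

This is a form of the 5 axiom.
Its frame correspondent is the Euclidean property — forall x forall y forall z (Rxy & Rxz -> Ryz).

the Euclidean property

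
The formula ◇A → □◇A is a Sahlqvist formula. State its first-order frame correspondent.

Suppose ◇A→□◇A is valid. Take Rxy, Rxz and set V(A)={y}. Then ◇A at x, so □◇A at x, so ◇A at z, so some w with Rzw has A; w=y, i.e. Rzy. By symmetry of the argument, Ryz.

the Euclidean property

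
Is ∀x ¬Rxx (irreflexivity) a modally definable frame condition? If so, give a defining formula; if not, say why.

Not modally definable

Any modally definable frame class is closed under surjective bounded morphisms.
The 5-cycle (worlds w0,w1,w2,w3,w4 with w0→w1→w2→w3→w4→w0) is irreflexive, and the map sending every world to a single reflexive point • is a surjective bounded morphism (forth: every edge maps to (•,•); back: every world has a successor). So any modal formula valid on the 5-cycle is also valid on the reflexive point, which is not irreflexive.
So the class is not modally definable.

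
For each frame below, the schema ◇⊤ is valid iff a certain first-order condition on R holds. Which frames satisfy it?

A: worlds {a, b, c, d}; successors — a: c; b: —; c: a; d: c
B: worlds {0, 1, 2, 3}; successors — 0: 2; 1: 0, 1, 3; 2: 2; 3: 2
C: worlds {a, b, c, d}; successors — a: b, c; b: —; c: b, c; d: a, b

B

Frame correspondent (Sahlqvist): ∀x ∃y Rxy — i.e. seriality.
A: fails — world b has no successor.
B: condition met.
C: fails — world b has no successor.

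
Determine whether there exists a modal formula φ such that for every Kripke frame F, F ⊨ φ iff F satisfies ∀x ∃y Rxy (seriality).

This is a Sahlqvist condition; the D axiom □p → ◇p defines it.
Suppose □p→◇p is valid. At any x set V(p)=W. Then □p at x, so ◇p at x, so x has a successor.

Definable; □p → ◇p defines it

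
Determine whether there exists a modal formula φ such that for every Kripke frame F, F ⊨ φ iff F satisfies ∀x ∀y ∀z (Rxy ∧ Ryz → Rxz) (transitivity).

Yes, by □p → □□p

The condition is transitivity. A defining modal formula is □p → □□p.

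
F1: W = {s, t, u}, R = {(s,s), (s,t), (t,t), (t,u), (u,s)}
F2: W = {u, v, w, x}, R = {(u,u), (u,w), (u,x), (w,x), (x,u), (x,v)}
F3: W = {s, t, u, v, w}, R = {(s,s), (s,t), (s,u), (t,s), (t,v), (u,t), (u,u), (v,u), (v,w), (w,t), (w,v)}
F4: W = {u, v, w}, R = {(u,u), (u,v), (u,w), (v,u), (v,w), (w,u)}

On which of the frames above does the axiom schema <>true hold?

Frame correspondent (Sahlqvist): forall x exists y Rxy — i.e. seriality.
F1: satisfies the condition.
F2: fails — world v has no successor.
F3: satisfies the condition.
F4: satisfies the condition.
Valid on: F1, F3, F4.

F1, F3, F4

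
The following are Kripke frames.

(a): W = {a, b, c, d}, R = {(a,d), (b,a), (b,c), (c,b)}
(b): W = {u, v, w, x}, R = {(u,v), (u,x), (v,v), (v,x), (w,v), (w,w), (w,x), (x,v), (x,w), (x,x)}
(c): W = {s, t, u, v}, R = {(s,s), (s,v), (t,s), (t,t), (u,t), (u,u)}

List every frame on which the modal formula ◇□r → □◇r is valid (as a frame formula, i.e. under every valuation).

(b)

The schema corresponds to convergence: ∀x ∀y ∀z (Rxy ∧ Rxz → ∃w (Ryw ∧ Rzw)).
(a): fails — Rad and Rad but d and d have no common successor.
(b): condition met.
(c): fails — Rsv and Rsv but v and v have no common successor.
Valid on: (b).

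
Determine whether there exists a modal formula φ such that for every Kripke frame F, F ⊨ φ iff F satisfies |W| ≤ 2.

No — not modally definable

If a class were modally definable it would be closed under disjoint unions (Goldblatt–Thomason).
Any modal formula valid on each of 3 disjoint one-world frames is valid on their disjoint union (validity is preserved under disjoint unions). Each one-world frame has |W|=1≤2, but the union has |W|=3.
Hence having at most 2 worlds is not modally definable.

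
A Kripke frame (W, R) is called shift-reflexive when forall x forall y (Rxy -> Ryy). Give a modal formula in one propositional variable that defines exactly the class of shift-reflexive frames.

This is shift-reflexivity; the standard corresponding axiom is T□: □(□ψ → ψ).
Suppose □(□ψ→ψ) is valid. Take Rxy and set V(ψ)={w : Ryw}. Then at y, □ψ holds; since □(□ψ→ψ) at x, □ψ→ψ at y, so ψ at y, i.e. Ryy.

□(□ψ → ψ)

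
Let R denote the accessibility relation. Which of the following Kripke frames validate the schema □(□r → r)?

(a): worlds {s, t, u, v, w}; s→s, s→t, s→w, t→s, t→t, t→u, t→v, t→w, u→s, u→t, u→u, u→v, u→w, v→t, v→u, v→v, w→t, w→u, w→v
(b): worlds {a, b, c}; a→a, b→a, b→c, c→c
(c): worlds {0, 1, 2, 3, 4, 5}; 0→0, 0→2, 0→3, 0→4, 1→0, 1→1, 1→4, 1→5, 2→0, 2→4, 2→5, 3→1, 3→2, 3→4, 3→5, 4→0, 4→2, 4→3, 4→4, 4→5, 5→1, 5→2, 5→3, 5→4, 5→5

Frame correspondent (Sahlqvist): ∀x ∀y (Rxy → Ryy) — i.e. shift-reflexivity.
(a): fails — Ruw but not Rww.
(b): satisfies the condition.
(c): fails — R53 but not R33.

(b)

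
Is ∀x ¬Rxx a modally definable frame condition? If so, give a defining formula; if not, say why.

If a class were modally definable it would be closed under surjective bounded morphisms (Goldblatt–Thomason).
The 3-cycle (worlds s,t,u with s→t→u→s) is irreflexive, and the map sending every world to a single reflexive point • is a surjective bounded morphism (forth: every edge maps to (•,•); back: every world has a successor). So any modal formula valid on the 3-cycle is also valid on the reflexive point, which is not irreflexive.
So no modal formula (or set of formulas) defines exactly the irreflexive frames.

Not modally definable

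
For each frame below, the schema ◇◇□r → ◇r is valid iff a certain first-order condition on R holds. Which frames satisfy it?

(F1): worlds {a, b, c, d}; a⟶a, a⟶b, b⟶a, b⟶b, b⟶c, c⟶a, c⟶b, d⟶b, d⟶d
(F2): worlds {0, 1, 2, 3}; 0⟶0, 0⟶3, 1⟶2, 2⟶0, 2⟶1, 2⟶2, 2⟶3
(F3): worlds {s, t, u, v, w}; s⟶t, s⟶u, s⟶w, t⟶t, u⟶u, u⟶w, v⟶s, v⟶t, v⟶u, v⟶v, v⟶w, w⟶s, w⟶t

(F1)

Frame correspondent (Sahlqvist): ∀x ∀y (xR²y → ∃w (yRw ∧ xRw)) — i.e. a generalized confluence (Geach) condition.
(F1): holds.
(F2): fails — 0R²3 but no w with 3Rw and 0Rw.
(F3): fails — uR²t but no w* with tRw* and uRw*.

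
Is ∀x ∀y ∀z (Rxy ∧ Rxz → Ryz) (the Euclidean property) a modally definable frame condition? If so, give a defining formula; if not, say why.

Yes: it is the Euclidean property, defined by the 5 schema ◇r → □◇r.
Suppose ◇r→□◇r is valid. Take Rxy, Rxz and set V(r)={y}. Then ◇r at x, so □◇r at x, so ◇r at z, so some w with Rzw has r; w=y, i.e. Rzy. By symmetry of the argument, Ryz.

Yes, by ◇r → □◇r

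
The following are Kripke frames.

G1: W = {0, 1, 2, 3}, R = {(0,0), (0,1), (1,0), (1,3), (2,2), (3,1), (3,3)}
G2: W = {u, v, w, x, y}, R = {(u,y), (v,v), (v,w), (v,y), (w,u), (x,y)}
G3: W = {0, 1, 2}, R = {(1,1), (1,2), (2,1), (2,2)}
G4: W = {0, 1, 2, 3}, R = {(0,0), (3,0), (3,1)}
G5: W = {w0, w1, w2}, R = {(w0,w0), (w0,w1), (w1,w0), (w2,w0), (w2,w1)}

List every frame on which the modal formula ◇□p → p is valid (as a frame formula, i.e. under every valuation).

G1, G3

This is the axiom for symmetry; its first-order frame correspondent is ∀x ∀y (Rxy → Ryx).
G1: satisfies the condition.
G2: fails — Rwu but not Ruw.
G3: satisfies the condition.
G4: fails — R30 but not R03.
G5: fails — Rw2w1 but not Rw1w2.
Valid on: G1, G3.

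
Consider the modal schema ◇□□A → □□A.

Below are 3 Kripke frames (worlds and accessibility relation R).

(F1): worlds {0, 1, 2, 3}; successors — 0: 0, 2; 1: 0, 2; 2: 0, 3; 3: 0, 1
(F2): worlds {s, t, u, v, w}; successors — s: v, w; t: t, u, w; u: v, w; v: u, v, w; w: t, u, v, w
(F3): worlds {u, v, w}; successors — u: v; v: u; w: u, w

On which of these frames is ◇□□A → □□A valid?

Frame correspondent (Sahlqvist): ∀x ∀y ∀z ((xRy ∧ xR²z) → ∃w (yR²w ∧ z = w)) — i.e. a generalized confluence (Geach) condition.
(F1): fails — 0R2, 0R²3 but no w with 2R²w and 3=w.
(F2): holds.
(F3): fails — uRv, uR²u but no t with vR²t and u=t.
Valid on: (F2).

(F2)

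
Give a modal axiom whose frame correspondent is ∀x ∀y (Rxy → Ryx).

The condition is symmetry. The B schema q → □◇q defines it.
Suppose q→□◇q is valid. Take Rxy and set V(q)={x}. Then q at x, so □◇q at x, so ◇q at y, so some z with Ryz has q; z=x, i.e. Ryx.

q → □◇q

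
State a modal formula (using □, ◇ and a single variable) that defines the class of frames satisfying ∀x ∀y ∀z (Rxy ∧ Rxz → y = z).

◇ψ → □ψ

The condition is partial functionality. The CD schema ◇ψ → □ψ defines it.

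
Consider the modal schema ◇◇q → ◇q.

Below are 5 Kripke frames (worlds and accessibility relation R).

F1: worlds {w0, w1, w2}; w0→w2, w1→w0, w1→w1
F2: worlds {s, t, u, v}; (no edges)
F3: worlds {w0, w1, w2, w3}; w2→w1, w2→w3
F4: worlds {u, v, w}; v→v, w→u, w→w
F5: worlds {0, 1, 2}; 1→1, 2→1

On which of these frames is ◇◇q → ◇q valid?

Frame correspondent (Sahlqvist): ∀x ∀y ∀z (Rxy ∧ Ryz → Rxz) — i.e. transitivity.
F1: fails — Rw1w0 and Rw0w2 but not Rw1w2.
F2: condition met.
F3: condition met.
F4: condition met.
F5: condition met.
Valid on: F2, F3, F4, F5.

F2, F3, F4, F5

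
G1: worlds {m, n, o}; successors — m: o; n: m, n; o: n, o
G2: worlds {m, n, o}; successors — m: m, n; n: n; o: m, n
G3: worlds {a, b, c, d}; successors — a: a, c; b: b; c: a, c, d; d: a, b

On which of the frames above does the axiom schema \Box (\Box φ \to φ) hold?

This is the axiom for shift-reflexivity; its first-order frame correspondent is \forall x \forall y (Rxy \to Ryy).
G1: fails — Rnm but not Rmm.
G2: holds.
G3: fails — Rcd but not Rdd.
Valid on: G2.

G2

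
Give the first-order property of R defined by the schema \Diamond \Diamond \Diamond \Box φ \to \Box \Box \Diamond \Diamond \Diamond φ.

\forall x \forall y \forall z ((x R^3 y \wedge x R^2 z) \to \exists w (yRw \wedge z R^3 w))

This is a Sahlqvist (Geach-type) schema ◇^3□^1φ → □^2◇^3φ.
First-order correspondent: \forall x \forall y \forall z ((x R^3 y \wedge x R^2 z) \to \exists w (yRw \wedge z R^3 w)).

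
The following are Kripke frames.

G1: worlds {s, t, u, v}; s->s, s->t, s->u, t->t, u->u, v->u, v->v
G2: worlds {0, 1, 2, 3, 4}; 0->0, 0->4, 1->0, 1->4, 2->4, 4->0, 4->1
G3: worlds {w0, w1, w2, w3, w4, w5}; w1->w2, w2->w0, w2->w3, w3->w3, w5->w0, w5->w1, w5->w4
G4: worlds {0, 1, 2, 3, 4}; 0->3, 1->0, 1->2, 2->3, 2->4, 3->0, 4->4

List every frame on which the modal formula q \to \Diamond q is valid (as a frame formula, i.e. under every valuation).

Frame correspondent (Sahlqvist): \forall x Rxx — i.e. reflexivity.
G1: condition met.
G2: fails — world 1 does not see itself.
G3: fails — world w0 does not see itself.
G4: fails — world 0 does not see itself.

G1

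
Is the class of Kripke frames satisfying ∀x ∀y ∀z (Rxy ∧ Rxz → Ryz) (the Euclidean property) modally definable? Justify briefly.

Definable; ◇p → □◇p defines it

Yes: it is the Euclidean property, defined by the 5 schema ◇p → □◇p.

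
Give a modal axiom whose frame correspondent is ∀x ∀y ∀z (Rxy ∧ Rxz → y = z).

◇q → □q

A defining formula is ◇q → □q (the CD axiom).
Suppose ◇q→□q is valid. Take Rxy, Rxz and set V(q)={y}. Then ◇q at x, so □q at x, so q at z, i.e. z=y.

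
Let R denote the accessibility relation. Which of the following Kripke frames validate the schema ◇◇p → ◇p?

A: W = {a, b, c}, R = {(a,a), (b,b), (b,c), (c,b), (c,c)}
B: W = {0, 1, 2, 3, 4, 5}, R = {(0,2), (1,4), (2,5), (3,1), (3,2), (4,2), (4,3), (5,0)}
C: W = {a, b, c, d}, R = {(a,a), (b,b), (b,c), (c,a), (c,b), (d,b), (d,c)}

A

This is the axiom for transitivity; its first-order frame correspondent is ∀x ∀y ∀z (Rxy ∧ Ryz → Rxz).
A: satisfies the condition.
B: fails — R32 and R25 but not R35.
C: fails — Rbc and Rca but not Rba.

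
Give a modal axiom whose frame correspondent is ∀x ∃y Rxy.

□ψ → ◇ψ

This is seriality; the standard corresponding axiom is D: □ψ → ◇ψ.
Suppose □ψ→◇ψ is valid. At any x set V(ψ)=W. Then □ψ at x, so ◇ψ at x, so x has a successor.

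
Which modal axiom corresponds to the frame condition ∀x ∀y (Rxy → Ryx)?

A defining formula is p → □◇p (the B axiom).
Suppose p→□◇p is valid. Take Rxy and set V(p)={x}. Then p at x, so □◇p at x, so ◇p at y, so some z with Ryz has p; z=x, i.e. Ryx.

p → □◇p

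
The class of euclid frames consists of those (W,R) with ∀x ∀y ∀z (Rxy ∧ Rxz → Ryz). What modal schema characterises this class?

A defining formula is ◇q → □◇q (the 5 axiom).
Suppose ◇q→□◇q is valid. Take Rxy, Rxz and set V(q)={y}. Then ◇q at x, so □◇q at x, so ◇q at z, so some w with Rzw has q; w=y, i.e. Rzy. By symmetry of the argument, Ryz.

◇q → □◇q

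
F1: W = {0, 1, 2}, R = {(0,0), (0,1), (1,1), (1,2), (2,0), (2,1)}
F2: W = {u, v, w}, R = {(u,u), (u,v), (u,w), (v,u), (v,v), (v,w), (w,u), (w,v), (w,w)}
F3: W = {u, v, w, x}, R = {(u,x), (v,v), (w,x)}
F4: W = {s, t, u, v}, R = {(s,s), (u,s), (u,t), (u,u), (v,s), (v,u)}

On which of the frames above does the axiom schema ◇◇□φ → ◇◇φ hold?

F1, F2, F3

Frame correspondent (Sahlqvist): ∀x ∀y (xR²y → ∃w (yRw ∧ xR²w)) — i.e. a generalized confluence (Geach) condition.
F1: satisfies the condition.
F2: satisfies the condition.
F3: satisfies the condition.
F4: fails — uR²t but no w with tRw and uR²w.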